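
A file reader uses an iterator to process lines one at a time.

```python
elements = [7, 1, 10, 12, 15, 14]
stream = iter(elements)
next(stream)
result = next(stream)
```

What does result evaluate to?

Step 1: Create iterator over [7, 1, 10, 12, 15, 14].
Step 2: next() consumes 7.
Step 3: next() returns 1.
Therefore result = 1.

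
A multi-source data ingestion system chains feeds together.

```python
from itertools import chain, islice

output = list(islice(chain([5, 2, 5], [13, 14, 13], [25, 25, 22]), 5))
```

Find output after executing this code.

Step 1: chain([5, 2, 5], [13, 14, 13], [25, 25, 22]) = [5, 2, 5, 13, 14, 13, 25, 25, 22].
Step 2: islice takes first 5 elements: [5, 2, 5, 13, 14].
Therefore output = [5, 2, 5, 13, 14].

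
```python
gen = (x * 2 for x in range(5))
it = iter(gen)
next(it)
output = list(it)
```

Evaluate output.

Step 1: Generator produces [0, 2, 4, 6, 8].
Step 2: next(it) consumes first element (0).
Step 3: list(it) collects remaining: [2, 4, 6, 8].
Therefore output = [2, 4, 6, 8].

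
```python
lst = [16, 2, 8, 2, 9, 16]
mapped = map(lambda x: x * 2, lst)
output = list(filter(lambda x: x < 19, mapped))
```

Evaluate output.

Step 1: Map x * 2:
  16 -> 32
  2 -> 4
  8 -> 16
  2 -> 4
  9 -> 18
  16 -> 32
Step 2: Filter for < 19:
  32: removed
  4: kept
  16: kept
  4: kept
  18: kept
  32: removed
Therefore output = [4, 16, 4, 18].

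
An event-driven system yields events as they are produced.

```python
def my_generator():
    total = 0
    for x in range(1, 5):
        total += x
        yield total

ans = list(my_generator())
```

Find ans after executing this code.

Step 1: Generator accumulates running sum:
  x=1: total = 1, yield 1
  x=2: total = 3, yield 3
  x=3: total = 6, yield 6
  x=4: total = 10, yield 10
Therefore ans = [1, 3, 6, 10].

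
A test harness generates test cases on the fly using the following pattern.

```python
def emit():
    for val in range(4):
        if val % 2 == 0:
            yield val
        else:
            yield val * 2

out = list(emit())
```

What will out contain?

Step 1: For each val in range(4), yield val if even, else val*2:
  val=0 (even): yield 0
  val=1 (odd): yield 1*2 = 2
  val=2 (even): yield 2
  val=3 (odd): yield 3*2 = 6
Therefore out = [0, 2, 2, 6].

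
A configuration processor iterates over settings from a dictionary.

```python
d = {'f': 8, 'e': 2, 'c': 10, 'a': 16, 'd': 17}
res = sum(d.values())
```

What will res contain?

Step 1: d.values() = [8, 2, 10, 16, 17].
Step 2: sum = 53.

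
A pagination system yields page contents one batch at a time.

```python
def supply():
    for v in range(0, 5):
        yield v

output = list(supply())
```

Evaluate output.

Step 1: The generator yields each value from range(0, 5).
Step 2: list() consumes all yields: [0, 1, 2, 3, 4].
Therefore output = [0, 1, 2, 3, 4].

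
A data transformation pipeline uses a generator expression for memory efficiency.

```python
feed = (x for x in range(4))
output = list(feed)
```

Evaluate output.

Step 1: Generator expression iterates range(4): [0, 1, 2, 3].
Step 2: list() collects all values.
Therefore output = [0, 1, 2, 3].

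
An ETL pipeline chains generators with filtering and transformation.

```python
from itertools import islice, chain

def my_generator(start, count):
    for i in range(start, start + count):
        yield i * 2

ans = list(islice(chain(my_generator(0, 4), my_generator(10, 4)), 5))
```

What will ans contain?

Step 1: my_generator(0, 4) yields [0, 2, 4, 6].
Step 2: my_generator(10, 4) yields [20, 22, 24, 26].
Step 3: chain concatenates: [0, 2, 4, 6, 20, 22, 24, 26].
Step 4: islice takes first 5: [0, 2, 4, 6, 20].
Therefore ans = [0, 2, 4, 6, 20].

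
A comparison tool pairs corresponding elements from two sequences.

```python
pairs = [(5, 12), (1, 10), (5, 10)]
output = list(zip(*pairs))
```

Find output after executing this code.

Step 1: zip(*pairs) transposes: unzips [(5, 12), (1, 10), (5, 10)] into separate sequences.
Step 2: First elements: (5, 1, 5), second elements: (12, 10, 10).
Therefore output = [(5, 1, 5), (12, 10, 10)].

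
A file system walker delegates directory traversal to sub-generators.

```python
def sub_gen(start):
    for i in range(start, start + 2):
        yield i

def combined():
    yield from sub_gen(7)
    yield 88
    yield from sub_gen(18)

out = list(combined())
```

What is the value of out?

Step 1: combined() delegates to sub_gen(7):
  yield 7
  yield 8
Step 2: yield 88
Step 3: Delegates to sub_gen(18):
  yield 18
  yield 19
Therefore out = [7, 8, 88, 18, 19].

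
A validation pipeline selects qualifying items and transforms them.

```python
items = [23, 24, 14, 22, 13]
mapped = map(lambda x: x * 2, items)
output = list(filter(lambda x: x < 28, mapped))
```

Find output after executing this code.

Step 1: Map x * 2:
  23 -> 46
  24 -> 48
  14 -> 28
  22 -> 44
  13 -> 26
Step 2: Filter for < 28:
  46: removed
  48: removed
  28: removed
  44: removed
  26: kept
Therefore output = [26].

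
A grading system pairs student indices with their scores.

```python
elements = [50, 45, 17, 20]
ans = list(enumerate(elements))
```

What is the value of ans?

Step 1: enumerate pairs each element with its index:
  (0, 50)
  (1, 45)
  (2, 17)
  (3, 20)
Therefore ans = [(0, 50), (1, 45), (2, 17), (3, 20)].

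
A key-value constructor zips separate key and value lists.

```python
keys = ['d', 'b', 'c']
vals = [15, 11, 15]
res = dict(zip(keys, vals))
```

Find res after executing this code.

Step 1: zip pairs keys with values:
  'd' -> 15
  'b' -> 11
  'c' -> 15
Therefore res = {'d': 15, 'b': 11, 'c': 15}.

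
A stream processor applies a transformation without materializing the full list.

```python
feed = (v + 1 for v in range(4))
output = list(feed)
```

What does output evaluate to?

Step 1: For each v in range(4), compute v+1:
  v=0: 0+1 = 1
  v=1: 1+1 = 2
  v=2: 2+1 = 3
  v=3: 3+1 = 4
Therefore output = [1, 2, 3, 4].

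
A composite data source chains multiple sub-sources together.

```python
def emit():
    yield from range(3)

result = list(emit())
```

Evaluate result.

Step 1: yield from delegates to the iterable, yielding each element.
Step 2: Collected values: [0, 1, 2].
Therefore result = [0, 1, 2].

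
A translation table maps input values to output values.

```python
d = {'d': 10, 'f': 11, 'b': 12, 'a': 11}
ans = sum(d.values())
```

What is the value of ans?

Step 1: d.values() = [10, 11, 12, 11].
Step 2: sum = 44.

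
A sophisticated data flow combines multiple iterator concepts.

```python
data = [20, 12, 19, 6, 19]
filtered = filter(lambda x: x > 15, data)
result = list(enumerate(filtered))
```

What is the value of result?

Step 1: Filter [20, 12, 19, 6, 19] for > 15: [20, 19, 19].
Step 2: enumerate re-indexes from 0: [(0, 20), (1, 19), (2, 19)].
Therefore result = [(0, 20), (1, 19), (2, 19)].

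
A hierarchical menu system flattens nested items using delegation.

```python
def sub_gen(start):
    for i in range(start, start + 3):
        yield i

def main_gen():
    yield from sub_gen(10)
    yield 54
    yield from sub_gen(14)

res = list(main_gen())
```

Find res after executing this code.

Step 1: main_gen() delegates to sub_gen(10):
  yield 10
  yield 11
  yield 12
Step 2: yield 54
Step 3: Delegates to sub_gen(14):
  yield 14
  yield 15
  yield 16
Therefore res = [10, 11, 12, 54, 14, 15, 16].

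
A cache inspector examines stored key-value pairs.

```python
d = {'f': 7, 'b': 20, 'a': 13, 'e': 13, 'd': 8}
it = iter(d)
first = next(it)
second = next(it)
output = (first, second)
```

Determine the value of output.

Step 1: iter(d) iterates over keys: ['f', 'b', 'a', 'e', 'd'].
Step 2: first = next(it) = 'f', second = next(it) = 'b'.
Therefore output = ('f', 'b').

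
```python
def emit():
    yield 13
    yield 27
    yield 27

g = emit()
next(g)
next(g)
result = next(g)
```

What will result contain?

Step 1: emit() creates a generator.
Step 2: next(g) yields 13 (consumed and discarded).
Step 3: next(g) yields 27 (consumed and discarded).
Step 4: next(g) yields 27, assigned to result.
Therefore result = 27.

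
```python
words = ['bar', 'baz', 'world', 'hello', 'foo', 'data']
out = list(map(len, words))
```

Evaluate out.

Step 1: Map len() to each word:
  'bar' -> 3
  'baz' -> 3
  'world' -> 5
  'hello' -> 5
  'foo' -> 3
  'data' -> 4
Therefore out = [3, 3, 5, 5, 3, 4].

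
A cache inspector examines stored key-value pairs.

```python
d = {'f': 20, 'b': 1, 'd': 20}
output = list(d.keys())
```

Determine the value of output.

Step 1: d.keys() returns the dictionary keys in insertion order.
Therefore output = ['f', 'b', 'd'].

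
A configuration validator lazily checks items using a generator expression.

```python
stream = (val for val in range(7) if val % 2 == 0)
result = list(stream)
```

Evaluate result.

Step 1: Filter range(7) keeping only even values:
  val=0: even, included
  val=1: odd, excluded
  val=2: even, included
  val=3: odd, excluded
  val=4: even, included
  val=5: odd, excluded
  val=6: even, included
Therefore result = [0, 2, 4, 6].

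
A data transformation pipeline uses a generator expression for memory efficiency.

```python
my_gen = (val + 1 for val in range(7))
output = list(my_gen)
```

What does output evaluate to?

Step 1: For each val in range(7), compute val+1:
  val=0: 0+1 = 1
  val=1: 1+1 = 2
  val=2: 2+1 = 3
  val=3: 3+1 = 4
  val=4: 4+1 = 5
  val=5: 5+1 = 6
  val=6: 6+1 = 7
Therefore output = [1, 2, 3, 4, 5, 6, 7].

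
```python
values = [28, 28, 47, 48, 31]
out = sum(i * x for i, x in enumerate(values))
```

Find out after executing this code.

Step 1: Compute i * x for each (i, x) in enumerate([28, 28, 47, 48, 31]):
  i=0, x=28: 0*28 = 0
  i=1, x=28: 1*28 = 28
  i=2, x=47: 2*47 = 94
  i=3, x=48: 3*48 = 144
  i=4, x=31: 4*31 = 124
Step 2: sum = 0 + 28 + 94 + 144 + 124 = 390.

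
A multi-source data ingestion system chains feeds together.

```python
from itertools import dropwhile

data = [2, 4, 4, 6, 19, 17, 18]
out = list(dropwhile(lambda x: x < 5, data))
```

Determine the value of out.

Step 1: dropwhile drops elements while < 5:
  2 < 5: dropped
  4 < 5: dropped
  4 < 5: dropped
  6: kept (dropping stopped)
Step 2: Remaining elements kept regardless of condition.
Therefore out = [6, 19, 17, 18].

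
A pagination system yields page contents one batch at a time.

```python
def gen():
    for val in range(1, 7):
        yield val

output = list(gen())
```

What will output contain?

Step 1: The generator yields each value from range(1, 7).
Step 2: list() consumes all yields: [1, 2, 3, 4, 5, 6].
Therefore output = [1, 2, 3, 4, 5, 6].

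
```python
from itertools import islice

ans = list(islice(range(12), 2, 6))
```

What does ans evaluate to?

Step 1: islice(range(12), 2, 6) takes elements at indices [2, 6).
Step 2: Elements: [2, 3, 4, 5].
Therefore ans = [2, 3, 4, 5].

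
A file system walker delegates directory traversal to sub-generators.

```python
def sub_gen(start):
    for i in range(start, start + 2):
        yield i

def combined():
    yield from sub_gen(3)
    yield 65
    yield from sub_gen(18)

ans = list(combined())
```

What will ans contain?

Step 1: combined() delegates to sub_gen(3):
  yield 3
  yield 4
Step 2: yield 65
Step 3: Delegates to sub_gen(18):
  yield 18
  yield 19
Therefore ans = [3, 4, 65, 18, 19].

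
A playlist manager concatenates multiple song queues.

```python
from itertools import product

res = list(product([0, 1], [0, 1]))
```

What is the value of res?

Step 1: product([0, 1], [0, 1]) gives all pairs:
  (0, 0)
  (0, 1)
  (1, 0)
  (1, 1)
Therefore res = [(0, 0), (0, 1), (1, 0), (1, 1)].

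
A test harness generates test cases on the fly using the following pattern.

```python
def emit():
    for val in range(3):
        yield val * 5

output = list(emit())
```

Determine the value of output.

Step 1: For each val in range(3), yield val * 5:
  val=0: yield 0 * 5 = 0
  val=1: yield 1 * 5 = 5
  val=2: yield 2 * 5 = 10
Therefore output = [0, 5, 10].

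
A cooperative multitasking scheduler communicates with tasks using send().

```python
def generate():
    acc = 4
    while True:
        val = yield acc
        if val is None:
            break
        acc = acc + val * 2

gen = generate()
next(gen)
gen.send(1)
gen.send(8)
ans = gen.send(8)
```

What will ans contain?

Step 1: next() -> yield acc=4.
Step 2: send(1) -> val=1, acc = 4 + 1*2 = 6, yield 6.
Step 3: send(8) -> val=8, acc = 6 + 8*2 = 22, yield 22.
Step 4: send(8) -> val=8, acc = 22 + 8*2 = 38, yield 38.
Therefore ans = 38.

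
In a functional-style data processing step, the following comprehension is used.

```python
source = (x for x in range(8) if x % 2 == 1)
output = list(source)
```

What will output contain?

Step 1: Filter range(8) keeping only odd values:
  x=0: even, excluded
  x=1: odd, included
  x=2: even, excluded
  x=3: odd, included
  x=4: even, excluded
  x=5: odd, included
  x=6: even, excluded
  x=7: odd, included
Therefore output = [1, 3, 5, 7].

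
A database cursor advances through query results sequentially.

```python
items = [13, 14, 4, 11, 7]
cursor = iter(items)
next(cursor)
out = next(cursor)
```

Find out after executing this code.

Step 1: Create iterator over [13, 14, 4, 11, 7].
Step 2: next() consumes 13.
Step 3: next() returns 14.
Therefore out = 14.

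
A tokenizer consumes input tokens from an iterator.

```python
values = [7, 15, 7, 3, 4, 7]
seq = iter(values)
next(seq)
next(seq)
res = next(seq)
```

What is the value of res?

Step 1: Create iterator over [7, 15, 7, 3, 4, 7].
Step 2: next() consumes 7.
Step 3: next() consumes 15.
Step 4: next() returns 7.
Therefore res = 7.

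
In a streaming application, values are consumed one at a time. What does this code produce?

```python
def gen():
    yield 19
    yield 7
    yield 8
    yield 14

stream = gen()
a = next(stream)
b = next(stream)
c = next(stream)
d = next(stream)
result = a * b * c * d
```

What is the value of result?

Step 1: Create generator and consume all values:
  a = next(stream) = 19
  b = next(stream) = 7
  c = next(stream) = 8
  d = next(stream) = 14
Step 2: result = 19 * 7 * 8 * 14 = 14896.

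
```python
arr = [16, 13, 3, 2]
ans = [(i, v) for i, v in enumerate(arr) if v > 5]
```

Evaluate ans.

Step 1: Filter enumerate([16, 13, 3, 2]) keeping v > 5:
  (0, 16): 16 > 5, included
  (1, 13): 13 > 5, included
  (2, 3): 3 <= 5, excluded
  (3, 2): 2 <= 5, excluded
Therefore ans = [(0, 16), (1, 13)].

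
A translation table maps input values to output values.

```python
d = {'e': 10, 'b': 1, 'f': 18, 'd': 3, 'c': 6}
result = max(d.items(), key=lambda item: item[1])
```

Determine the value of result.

Step 1: Find item with maximum value:
  ('e', 10)
  ('b', 1)
  ('f', 18)
  ('d', 3)
  ('c', 6)
Step 2: Maximum value is 18 at key 'f'.
Therefore result = ('f', 18).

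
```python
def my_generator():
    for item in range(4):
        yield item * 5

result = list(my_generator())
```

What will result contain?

Step 1: For each item in range(4), yield item * 5:
  item=0: yield 0 * 5 = 0
  item=1: yield 1 * 5 = 5
  item=2: yield 2 * 5 = 10
  item=3: yield 3 * 5 = 15
Therefore result = [0, 5, 10, 15].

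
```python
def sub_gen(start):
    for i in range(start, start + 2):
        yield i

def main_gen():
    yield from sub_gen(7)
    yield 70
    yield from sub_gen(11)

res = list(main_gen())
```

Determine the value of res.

Step 1: main_gen() delegates to sub_gen(7):
  yield 7
  yield 8
Step 2: yield 70
Step 3: Delegates to sub_gen(11):
  yield 11
  yield 12
Therefore res = [7, 8, 70, 11, 12].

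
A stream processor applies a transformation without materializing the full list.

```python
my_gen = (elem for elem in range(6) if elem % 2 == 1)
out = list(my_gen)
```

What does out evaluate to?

Step 1: Filter range(6) keeping only odd values:
  elem=0: even, excluded
  elem=1: odd, included
  elem=2: even, excluded
  elem=3: odd, included
  elem=4: even, excluded
  elem=5: odd, included
Therefore out = [1, 3, 5].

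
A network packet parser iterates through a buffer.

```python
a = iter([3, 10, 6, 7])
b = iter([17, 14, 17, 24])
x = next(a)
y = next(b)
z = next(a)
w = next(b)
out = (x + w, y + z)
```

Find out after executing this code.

Step 1: a iterates [3, 10, 6, 7], b iterates [17, 14, 17, 24].
Step 2: x = next(a) = 3, y = next(b) = 17.
Step 3: z = next(a) = 10, w = next(b) = 14.
Step 4: out = (3 + 14, 17 + 10) = (17, 27).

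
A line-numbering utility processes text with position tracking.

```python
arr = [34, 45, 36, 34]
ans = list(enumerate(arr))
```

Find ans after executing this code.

Step 1: enumerate pairs each element with its index:
  (0, 34)
  (1, 45)
  (2, 36)
  (3, 34)
Therefore ans = [(0, 34), (1, 45), (2, 36), (3, 34)].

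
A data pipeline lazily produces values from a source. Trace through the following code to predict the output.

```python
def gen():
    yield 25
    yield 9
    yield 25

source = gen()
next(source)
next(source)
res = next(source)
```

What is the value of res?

Step 1: gen() creates a generator.
Step 2: next(source) yields 25 (consumed and discarded).
Step 3: next(source) yields 9 (consumed and discarded).
Step 4: next(source) yields 25, assigned to res.
Therefore res = 25.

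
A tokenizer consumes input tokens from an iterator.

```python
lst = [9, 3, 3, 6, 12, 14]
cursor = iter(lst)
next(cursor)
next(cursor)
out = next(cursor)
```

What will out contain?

Step 1: Create iterator over [9, 3, 3, 6, 12, 14].
Step 2: next() consumes 9.
Step 3: next() consumes 3.
Step 4: next() returns 3.
Therefore out = 3.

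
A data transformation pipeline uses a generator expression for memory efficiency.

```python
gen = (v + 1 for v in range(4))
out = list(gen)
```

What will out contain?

Step 1: For each v in range(4), compute v+1:
  v=0: 0+1 = 1
  v=1: 1+1 = 2
  v=2: 2+1 = 3
  v=3: 3+1 = 4
Therefore out = [1, 2, 3, 4].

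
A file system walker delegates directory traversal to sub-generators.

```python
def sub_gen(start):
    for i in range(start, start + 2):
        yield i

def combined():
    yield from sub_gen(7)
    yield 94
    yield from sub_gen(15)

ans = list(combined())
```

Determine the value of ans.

Step 1: combined() delegates to sub_gen(7):
  yield 7
  yield 8
Step 2: yield 94
Step 3: Delegates to sub_gen(15):
  yield 15
  yield 16
Therefore ans = [7, 8, 94, 15, 16].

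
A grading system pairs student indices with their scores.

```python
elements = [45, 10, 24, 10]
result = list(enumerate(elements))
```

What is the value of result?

Step 1: enumerate pairs each element with its index:
  (0, 45)
  (1, 10)
  (2, 24)
  (3, 10)
Therefore result = [(0, 45), (1, 10), (2, 24), (3, 10)].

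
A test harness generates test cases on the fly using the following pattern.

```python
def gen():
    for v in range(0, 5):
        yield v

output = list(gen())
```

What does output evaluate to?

Step 1: The generator yields each value from range(0, 5).
Step 2: list() consumes all yields: [0, 1, 2, 3, 4].
Therefore output = [0, 1, 2, 3, 4].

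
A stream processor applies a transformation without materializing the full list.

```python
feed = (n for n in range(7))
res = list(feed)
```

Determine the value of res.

Step 1: Generator expression iterates range(7): [0, 1, 2, 3, 4, 5, 6].
Step 2: list() collects all values.
Therefore res = [0, 1, 2, 3, 4, 5, 6].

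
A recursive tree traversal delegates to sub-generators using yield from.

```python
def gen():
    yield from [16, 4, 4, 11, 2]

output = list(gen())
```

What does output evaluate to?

Step 1: yield from delegates to the iterable, yielding each element.
Step 2: Collected values: [16, 4, 4, 11, 2].
Therefore output = [16, 4, 4, 11, 2].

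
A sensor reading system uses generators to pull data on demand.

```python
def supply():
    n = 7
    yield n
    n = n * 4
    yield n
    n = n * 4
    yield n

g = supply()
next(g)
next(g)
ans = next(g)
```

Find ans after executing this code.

Step 1: Trace through generator execution:
  Yield 1: n starts at 7, yield 7
  Yield 2: n = 7 * 4 = 28, yield 28
  Yield 3: n = 28 * 4 = 112, yield 112
Step 2: First next() gets 7, second next() gets the second value, third next() yields 112.
Therefore ans = 112.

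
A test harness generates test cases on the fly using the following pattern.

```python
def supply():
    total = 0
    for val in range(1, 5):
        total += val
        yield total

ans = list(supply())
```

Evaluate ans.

Step 1: Generator accumulates running sum:
  val=1: total = 1, yield 1
  val=2: total = 3, yield 3
  val=3: total = 6, yield 6
  val=4: total = 10, yield 10
Therefore ans = [1, 3, 6, 10].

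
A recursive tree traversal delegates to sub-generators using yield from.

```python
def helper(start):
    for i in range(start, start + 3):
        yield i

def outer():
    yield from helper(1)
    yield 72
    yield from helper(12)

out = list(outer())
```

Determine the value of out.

Step 1: outer() delegates to helper(1):
  yield 1
  yield 2
  yield 3
Step 2: yield 72
Step 3: Delegates to helper(12):
  yield 12
  yield 13
  yield 14
Therefore out = [1, 2, 3, 72, 12, 13, 14].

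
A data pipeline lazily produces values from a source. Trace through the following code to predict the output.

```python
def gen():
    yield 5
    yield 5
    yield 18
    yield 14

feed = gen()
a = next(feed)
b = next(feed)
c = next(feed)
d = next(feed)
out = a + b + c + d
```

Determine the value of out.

Step 1: Create generator and consume all values:
  a = next(feed) = 5
  b = next(feed) = 5
  c = next(feed) = 18
  d = next(feed) = 14
Step 2: out = 5 + 5 + 18 + 14 = 42.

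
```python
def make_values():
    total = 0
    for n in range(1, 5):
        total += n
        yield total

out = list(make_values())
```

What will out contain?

Step 1: Generator accumulates running sum:
  n=1: total = 1, yield 1
  n=2: total = 3, yield 3
  n=3: total = 6, yield 6
  n=4: total = 10, yield 10
Therefore out = [1, 3, 6, 10].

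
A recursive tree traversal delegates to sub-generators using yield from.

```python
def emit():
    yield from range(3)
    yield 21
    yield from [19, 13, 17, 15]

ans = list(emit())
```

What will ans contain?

Step 1: Trace yields in order:
  yield 0
  yield 1
  yield 2
  yield 21
  yield 19
  yield 13
  yield 17
  yield 15
Therefore ans = [0, 1, 2, 21, 19, 13, 17, 15].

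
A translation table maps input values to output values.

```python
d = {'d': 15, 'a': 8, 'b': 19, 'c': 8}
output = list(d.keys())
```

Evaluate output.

Step 1: d.keys() returns the dictionary keys in insertion order.
Therefore output = ['d', 'a', 'b', 'c'].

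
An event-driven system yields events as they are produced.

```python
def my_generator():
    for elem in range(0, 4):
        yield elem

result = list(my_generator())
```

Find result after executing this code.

Step 1: The generator yields each value from range(0, 4).
Step 2: list() consumes all yields: [0, 1, 2, 3].
Therefore result = [0, 1, 2, 3].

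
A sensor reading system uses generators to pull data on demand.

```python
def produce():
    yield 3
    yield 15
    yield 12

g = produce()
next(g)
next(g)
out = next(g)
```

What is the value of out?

Step 1: produce() creates a generator.
Step 2: next(g) yields 3 (consumed and discarded).
Step 3: next(g) yields 15 (consumed and discarded).
Step 4: next(g) yields 12, assigned to out.
Therefore out = 12.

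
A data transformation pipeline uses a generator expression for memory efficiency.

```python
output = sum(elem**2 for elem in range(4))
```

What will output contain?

Step 1: Compute elem**2 for each elem in range(4):
  elem=0: 0**2 = 0
  elem=1: 1**2 = 1
  elem=2: 2**2 = 4
  elem=3: 3**2 = 9
Step 2: sum = 0 + 1 + 4 + 9 = 14.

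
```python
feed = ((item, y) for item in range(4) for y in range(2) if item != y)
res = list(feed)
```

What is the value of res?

Step 1: Nested generator over range(4) x range(2) where item != y:
  (0, 0): excluded (item == y)
  (0, 1): included
  (1, 0): included
  (1, 1): excluded (item == y)
  (2, 0): included
  (2, 1): included
  (3, 0): included
  (3, 1): included
Therefore res = [(0, 1), (1, 0), (2, 0), (2, 1), (3, 0), (3, 1)].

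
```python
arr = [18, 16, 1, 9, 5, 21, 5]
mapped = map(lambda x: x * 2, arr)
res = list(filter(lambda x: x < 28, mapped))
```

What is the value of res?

Step 1: Map x * 2:
  18 -> 36
  16 -> 32
  1 -> 2
  9 -> 18
  5 -> 10
  21 -> 42
  5 -> 10
Step 2: Filter for < 28:
  36: removed
  32: removed
  2: kept
  18: kept
  10: kept
  42: removed
  10: kept
Therefore res = [2, 18, 10, 10].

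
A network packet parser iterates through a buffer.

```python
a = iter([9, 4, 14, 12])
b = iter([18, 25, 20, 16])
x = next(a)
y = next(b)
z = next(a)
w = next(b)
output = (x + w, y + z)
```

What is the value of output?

Step 1: a iterates [9, 4, 14, 12], b iterates [18, 25, 20, 16].
Step 2: x = next(a) = 9, y = next(b) = 18.
Step 3: z = next(a) = 4, w = next(b) = 25.
Step 4: output = (9 + 25, 18 + 4) = (34, 22).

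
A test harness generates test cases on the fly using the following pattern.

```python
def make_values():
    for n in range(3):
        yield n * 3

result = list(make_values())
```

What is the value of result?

Step 1: For each n in range(3), yield n * 3:
  n=0: yield 0 * 3 = 0
  n=1: yield 1 * 3 = 3
  n=2: yield 2 * 3 = 6
Therefore result = [0, 3, 6].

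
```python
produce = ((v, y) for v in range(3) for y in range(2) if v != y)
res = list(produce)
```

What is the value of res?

Step 1: Nested generator over range(3) x range(2) where v != y:
  (0, 0): excluded (v == y)
  (0, 1): included
  (1, 0): included
  (1, 1): excluded (v == y)
  (2, 0): included
  (2, 1): included
Therefore res = [(0, 1), (1, 0), (2, 0), (2, 1)].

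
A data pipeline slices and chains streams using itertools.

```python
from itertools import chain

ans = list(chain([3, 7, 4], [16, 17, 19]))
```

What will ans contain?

Step 1: chain() concatenates iterables: [3, 7, 4] + [16, 17, 19].
Therefore ans = [3, 7, 4, 16, 17, 19].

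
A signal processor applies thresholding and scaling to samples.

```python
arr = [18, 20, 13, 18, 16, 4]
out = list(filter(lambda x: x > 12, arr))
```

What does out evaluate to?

Step 1: Filter elements > 12:
  18: kept
  20: kept
  13: kept
  18: kept
  16: kept
  4: removed
Therefore out = [18, 20, 13, 18, 16].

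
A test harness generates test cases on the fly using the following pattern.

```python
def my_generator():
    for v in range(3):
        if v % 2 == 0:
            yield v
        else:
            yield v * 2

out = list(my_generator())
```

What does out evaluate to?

Step 1: For each v in range(3), yield v if even, else v*2:
  v=0 (even): yield 0
  v=1 (odd): yield 1*2 = 2
  v=2 (even): yield 2
Therefore out = [0, 2, 2].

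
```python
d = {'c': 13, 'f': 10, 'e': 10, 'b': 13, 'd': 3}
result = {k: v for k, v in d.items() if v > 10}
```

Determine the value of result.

Step 1: Filter items where value > 10:
  'c': 13 > 10: kept
  'f': 10 <= 10: removed
  'e': 10 <= 10: removed
  'b': 13 > 10: kept
  'd': 3 <= 10: removed
Therefore result = {'c': 13, 'b': 13}.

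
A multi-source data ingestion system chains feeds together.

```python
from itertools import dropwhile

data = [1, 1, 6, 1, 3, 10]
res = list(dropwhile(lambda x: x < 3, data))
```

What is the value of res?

Step 1: dropwhile drops elements while < 3:
  1 < 3: dropped
  1 < 3: dropped
  6: kept (dropping stopped)
Step 2: Remaining elements kept regardless of condition.
Therefore res = [6, 1, 3, 10].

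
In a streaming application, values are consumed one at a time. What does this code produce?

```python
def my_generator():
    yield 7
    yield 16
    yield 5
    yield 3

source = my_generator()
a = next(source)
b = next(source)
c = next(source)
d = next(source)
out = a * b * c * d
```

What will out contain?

Step 1: Create generator and consume all values:
  a = next(source) = 7
  b = next(source) = 16
  c = next(source) = 5
  d = next(source) = 3
Step 2: out = 7 * 16 * 5 * 3 = 1680.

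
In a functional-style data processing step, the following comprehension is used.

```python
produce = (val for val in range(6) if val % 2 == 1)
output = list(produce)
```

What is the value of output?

Step 1: Filter range(6) keeping only odd values:
  val=0: even, excluded
  val=1: odd, included
  val=2: even, excluded
  val=3: odd, included
  val=4: even, excluded
  val=5: odd, included
Therefore output = [1, 3, 5].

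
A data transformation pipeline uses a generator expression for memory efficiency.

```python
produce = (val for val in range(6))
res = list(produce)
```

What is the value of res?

Step 1: Generator expression iterates range(6): [0, 1, 2, 3, 4, 5].
Step 2: list() collects all values.
Therefore res = [0, 1, 2, 3, 4, 5].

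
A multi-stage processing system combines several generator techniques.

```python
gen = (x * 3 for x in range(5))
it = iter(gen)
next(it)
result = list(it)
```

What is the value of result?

Step 1: Generator produces [0, 3, 6, 9, 12].
Step 2: next(it) consumes first element (0).
Step 3: list(it) collects remaining: [3, 6, 9, 12].
Therefore result = [3, 6, 9, 12].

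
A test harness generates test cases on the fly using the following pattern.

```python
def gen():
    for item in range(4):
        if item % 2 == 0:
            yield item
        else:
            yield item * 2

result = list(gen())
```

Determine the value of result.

Step 1: For each item in range(4), yield item if even, else item*2:
  item=0 (even): yield 0
  item=1 (odd): yield 1*2 = 2
  item=2 (even): yield 2
  item=3 (odd): yield 3*2 = 6
Therefore result = [0, 2, 2, 6].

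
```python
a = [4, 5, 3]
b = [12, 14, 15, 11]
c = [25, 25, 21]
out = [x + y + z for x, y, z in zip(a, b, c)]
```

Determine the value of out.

Step 1: zip three lists (truncates to shortest, len=3):
  4 + 12 + 25 = 41
  5 + 14 + 25 = 44
  3 + 15 + 21 = 39
Therefore out = [41, 44, 39].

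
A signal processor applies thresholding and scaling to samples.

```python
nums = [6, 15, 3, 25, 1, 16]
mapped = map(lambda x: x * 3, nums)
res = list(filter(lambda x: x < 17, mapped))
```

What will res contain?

Step 1: Map x * 3:
  6 -> 18
  15 -> 45
  3 -> 9
  25 -> 75
  1 -> 3
  16 -> 48
Step 2: Filter for < 17:
  18: removed
  45: removed
  9: kept
  75: removed
  3: kept
  48: removed
Therefore res = [9, 3].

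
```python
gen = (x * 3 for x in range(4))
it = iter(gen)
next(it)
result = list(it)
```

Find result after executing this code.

Step 1: Generator produces [0, 3, 6, 9].
Step 2: next(it) consumes first element (0).
Step 3: list(it) collects remaining: [3, 6, 9].
Therefore result = [3, 6, 9].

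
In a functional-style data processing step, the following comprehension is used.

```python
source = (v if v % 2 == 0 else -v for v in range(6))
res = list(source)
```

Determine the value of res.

Step 1: For each v in range(6), yield v if even, else -v:
  v=0: even, yield 0
  v=1: odd, yield -1
  v=2: even, yield 2
  v=3: odd, yield -3
  v=4: even, yield 4
  v=5: odd, yield -5
Therefore res = [0, -1, 2, -3, 4, -5].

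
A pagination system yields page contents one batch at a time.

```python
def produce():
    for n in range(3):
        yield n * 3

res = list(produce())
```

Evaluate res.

Step 1: For each n in range(3), yield n * 3:
  n=0: yield 0 * 3 = 0
  n=1: yield 1 * 3 = 3
  n=2: yield 2 * 3 = 6
Therefore res = [0, 3, 6].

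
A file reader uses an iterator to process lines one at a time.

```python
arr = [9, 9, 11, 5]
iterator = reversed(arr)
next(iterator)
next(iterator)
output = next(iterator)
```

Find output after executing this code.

Step 1: reversed([9, 9, 11, 5]) gives iterator: [5, 11, 9, 9].
Step 2: First next() = 5, second next() = 11.
Step 3: Third next() = 9.
Therefore output = 9.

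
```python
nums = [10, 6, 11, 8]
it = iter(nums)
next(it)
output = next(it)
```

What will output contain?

Step 1: Create iterator over [10, 6, 11, 8].
Step 2: next() consumes 10.
Step 3: next() returns 6.
Therefore output = 6.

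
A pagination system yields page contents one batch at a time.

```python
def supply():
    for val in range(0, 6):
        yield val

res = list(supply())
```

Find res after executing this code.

Step 1: The generator yields each value from range(0, 6).
Step 2: list() consumes all yields: [0, 1, 2, 3, 4, 5].
Therefore res = [0, 1, 2, 3, 4, 5].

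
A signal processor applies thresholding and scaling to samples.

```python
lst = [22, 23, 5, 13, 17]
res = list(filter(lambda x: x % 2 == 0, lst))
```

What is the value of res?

Step 1: Filter elements divisible by 2:
  22 % 2 = 0: kept
  23 % 2 = 1: removed
  5 % 2 = 1: removed
  13 % 2 = 1: removed
  17 % 2 = 1: removed
Therefore res = [22].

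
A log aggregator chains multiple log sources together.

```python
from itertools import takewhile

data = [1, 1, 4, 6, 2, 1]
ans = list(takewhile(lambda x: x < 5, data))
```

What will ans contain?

Step 1: takewhile stops at first element >= 5:
  1 < 5: take
  1 < 5: take
  4 < 5: take
  6 >= 5: stop
Therefore ans = [1, 1, 4].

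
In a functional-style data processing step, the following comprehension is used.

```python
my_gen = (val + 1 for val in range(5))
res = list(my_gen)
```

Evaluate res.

Step 1: For each val in range(5), compute val+1:
  val=0: 0+1 = 1
  val=1: 1+1 = 2
  val=2: 2+1 = 3
  val=3: 3+1 = 4
  val=4: 4+1 = 5
Therefore res = [1, 2, 3, 4, 5].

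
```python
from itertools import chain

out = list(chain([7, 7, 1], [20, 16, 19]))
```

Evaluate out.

Step 1: chain() concatenates iterables: [7, 7, 1] + [20, 16, 19].
Therefore out = [7, 7, 1, 20, 16, 19].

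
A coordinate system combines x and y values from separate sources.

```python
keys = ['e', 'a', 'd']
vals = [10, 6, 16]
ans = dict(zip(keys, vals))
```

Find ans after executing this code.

Step 1: zip pairs keys with values:
  'e' -> 10
  'a' -> 6
  'd' -> 16
Therefore ans = {'e': 10, 'a': 6, 'd': 16}.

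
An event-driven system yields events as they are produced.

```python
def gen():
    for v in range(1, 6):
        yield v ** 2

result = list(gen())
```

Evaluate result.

Step 1: For each v in range(1, 6), yield v**2:
  v=1: yield 1**2 = 1
  v=2: yield 2**2 = 4
  v=3: yield 3**2 = 9
  v=4: yield 4**2 = 16
  v=5: yield 5**2 = 25
Therefore result = [1, 4, 9, 16, 25].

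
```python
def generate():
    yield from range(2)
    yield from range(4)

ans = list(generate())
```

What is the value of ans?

Step 1: Trace yields in order:
  yield 0
  yield 1
  yield 0
  yield 1
  yield 2
  yield 3
Therefore ans = [0, 1, 0, 1, 2, 3].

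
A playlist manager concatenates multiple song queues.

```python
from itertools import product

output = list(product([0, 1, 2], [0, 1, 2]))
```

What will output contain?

Step 1: product([0, 1, 2], [0, 1, 2]) gives all pairs:
  (0, 0)
  (0, 1)
  (0, 2)
  (1, 0)
  (1, 1)
  (1, 2)
  (2, 0)
  (2, 1)
  (2, 2)
Therefore output = [(0, 0), (0, 1), (0, 2), (1, 0), (1, 1), (1, 2), (2, 0), (2, 1), (2, 2)].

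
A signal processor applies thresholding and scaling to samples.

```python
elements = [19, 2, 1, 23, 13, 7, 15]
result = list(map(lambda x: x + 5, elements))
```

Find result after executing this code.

Step 1: Apply lambda x: x + 5 to each element:
  19 -> 24
  2 -> 7
  1 -> 6
  23 -> 28
  13 -> 18
  7 -> 12
  15 -> 20
Therefore result = [24, 7, 6, 28, 18, 12, 20].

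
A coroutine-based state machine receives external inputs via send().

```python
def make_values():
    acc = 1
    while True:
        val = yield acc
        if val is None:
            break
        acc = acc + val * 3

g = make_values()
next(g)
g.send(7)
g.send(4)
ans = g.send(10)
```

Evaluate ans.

Step 1: next() -> yield acc=1.
Step 2: send(7) -> val=7, acc = 1 + 7*3 = 22, yield 22.
Step 3: send(4) -> val=4, acc = 22 + 4*3 = 34, yield 34.
Step 4: send(10) -> val=10, acc = 34 + 10*3 = 64, yield 64.
Therefore ans = 64.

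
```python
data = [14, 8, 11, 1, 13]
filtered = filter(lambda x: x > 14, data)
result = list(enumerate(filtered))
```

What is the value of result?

Step 1: Filter [14, 8, 11, 1, 13] for > 14: [].
Step 2: enumerate re-indexes from 0: [].
Therefore result = [].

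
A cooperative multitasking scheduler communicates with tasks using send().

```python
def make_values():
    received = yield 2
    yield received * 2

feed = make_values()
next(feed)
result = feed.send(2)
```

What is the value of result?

Step 1: next(feed) advances to first yield, producing 2.
Step 2: send(2) resumes, received = 2.
Step 3: yield received * 2 = 2 * 2 = 4.
Therefore result = 4.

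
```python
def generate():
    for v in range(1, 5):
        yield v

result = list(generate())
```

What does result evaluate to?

Step 1: The generator yields each value from range(1, 5).
Step 2: list() consumes all yields: [1, 2, 3, 4].
Therefore result = [1, 2, 3, 4].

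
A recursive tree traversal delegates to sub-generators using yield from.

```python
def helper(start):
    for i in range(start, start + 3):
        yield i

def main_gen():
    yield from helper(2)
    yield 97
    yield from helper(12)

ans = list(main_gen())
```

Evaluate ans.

Step 1: main_gen() delegates to helper(2):
  yield 2
  yield 3
  yield 4
Step 2: yield 97
Step 3: Delegates to helper(12):
  yield 12
  yield 13
  yield 14
Therefore ans = [2, 3, 4, 97, 12, 13, 14].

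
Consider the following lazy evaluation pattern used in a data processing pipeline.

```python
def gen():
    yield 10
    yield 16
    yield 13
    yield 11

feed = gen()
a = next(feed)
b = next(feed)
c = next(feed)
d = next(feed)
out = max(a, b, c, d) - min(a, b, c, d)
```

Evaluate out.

Step 1: Create generator and consume all values:
  a = next(feed) = 10
  b = next(feed) = 16
  c = next(feed) = 13
  d = next(feed) = 11
Step 2: max = 16, min = 10, out = 16 - 10 = 6.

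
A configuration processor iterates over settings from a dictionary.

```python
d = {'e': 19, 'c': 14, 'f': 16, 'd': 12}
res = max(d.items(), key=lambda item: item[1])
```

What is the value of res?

Step 1: Find item with maximum value:
  ('e', 19)
  ('c', 14)
  ('f', 16)
  ('d', 12)
Step 2: Maximum value is 19 at key 'e'.
Therefore res = ('e', 19).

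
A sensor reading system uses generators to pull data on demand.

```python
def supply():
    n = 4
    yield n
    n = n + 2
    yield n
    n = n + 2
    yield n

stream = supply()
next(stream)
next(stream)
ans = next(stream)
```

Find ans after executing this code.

Step 1: Trace through generator execution:
  Yield 1: n starts at 4, yield 4
  Yield 2: n = 4 + 2 = 6, yield 6
  Yield 3: n = 6 + 2 = 8, yield 8
Step 2: First next() gets 4, second next() gets the second value, third next() yields 8.
Therefore ans = 8.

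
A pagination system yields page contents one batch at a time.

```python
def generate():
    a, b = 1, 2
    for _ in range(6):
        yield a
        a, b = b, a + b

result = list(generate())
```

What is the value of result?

Step 1: Fibonacci-like sequence starting with a=1, b=2:
  Iteration 1: yield a=1, then a,b = 2,3
  Iteration 2: yield a=2, then a,b = 3,5
  Iteration 3: yield a=3, then a,b = 5,8
  Iteration 4: yield a=5, then a,b = 8,13
  Iteration 5: yield a=8, then a,b = 13,21
  Iteration 6: yield a=13, then a,b = 21,34
Therefore result = [1, 2, 3, 5, 8, 13].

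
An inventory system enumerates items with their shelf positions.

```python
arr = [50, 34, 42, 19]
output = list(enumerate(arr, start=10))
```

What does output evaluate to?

Step 1: enumerate with start=10:
  (10, 50)
  (11, 34)
  (12, 42)
  (13, 19)
Therefore output = [(10, 50), (11, 34), (12, 42), (13, 19)].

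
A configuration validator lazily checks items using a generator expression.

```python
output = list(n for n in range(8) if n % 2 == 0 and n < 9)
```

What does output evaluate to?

Step 1: Filter range(8) where n % 2 == 0 and n < 9:
  n=0: both conditions met, included
  n=1: excluded (1 % 2 != 0)
  n=2: both conditions met, included
  n=3: excluded (3 % 2 != 0)
  n=4: both conditions met, included
  n=5: excluded (5 % 2 != 0)
  n=6: both conditions met, included
  n=7: excluded (7 % 2 != 0)
Therefore output = [0, 2, 4, 6].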